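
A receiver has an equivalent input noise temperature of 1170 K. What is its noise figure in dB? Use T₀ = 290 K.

F = 1 + T_e/T₀ = 1 + 1170/290 = 5.03448
NF = 10 log₁₀(5.03448) = 7.02 dB

7.02 dB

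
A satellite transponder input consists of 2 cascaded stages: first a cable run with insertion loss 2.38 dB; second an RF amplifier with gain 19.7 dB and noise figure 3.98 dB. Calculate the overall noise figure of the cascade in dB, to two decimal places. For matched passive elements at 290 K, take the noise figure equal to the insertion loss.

6.36 dB

Convert to linear (a loss of L dB is a gain of −L dB): F_i = 10^(NF_i/10), G_i = 10^(G_i,dB/10)
  Stage 1: F_1 = 10^(2.38/10) = 1.730, G_1 = 10^(−2.38/10) = 0.5781
  Stage 2: F_2 = 10^(3.98/10) = 2.500, G_2 = 10^(19.7/10) = 93.33
Friis cascade:
  F = 1.730 + (2.500 − 1)/0.5781 = 4.325
NF = 10 log₁₀(4.325) = 6.36 dB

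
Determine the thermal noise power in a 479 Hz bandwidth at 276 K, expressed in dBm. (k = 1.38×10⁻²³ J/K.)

P_n = kTB = 1.38×10⁻²³ × 276 × 4.79×10² = 1.82×10⁻¹⁸ W
In dBm: 10 log₁₀(1.82×10⁻¹⁸ / 10⁻³) = −147.4 dBm

−147.4 dBm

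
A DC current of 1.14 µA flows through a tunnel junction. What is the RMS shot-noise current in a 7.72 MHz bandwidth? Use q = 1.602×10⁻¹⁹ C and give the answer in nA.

1.68 nA

I_n = √(2qI·B)
2qI·B = 2 × 1.602×10⁻¹⁹ × 1.14×10⁻⁶ × 7.72×10⁶ = 2.82×10⁻¹⁸ A²
I_n = √(2.82×10⁻¹⁸) = 1.68×10⁻⁹ A = 1.68 nA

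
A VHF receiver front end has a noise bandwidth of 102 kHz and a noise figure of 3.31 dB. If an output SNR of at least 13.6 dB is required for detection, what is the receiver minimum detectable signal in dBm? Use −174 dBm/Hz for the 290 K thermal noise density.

−107.0 dBm

Sensitivity = −174 + 10 log₁₀(B) + NF + SNR_min
= −174 + 50.09 + 3.31 + 13.6
= −107.00 dBm → −107.0 dBm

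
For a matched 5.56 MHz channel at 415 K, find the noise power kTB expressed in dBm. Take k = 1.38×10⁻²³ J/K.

−105.0 dBm

P_n = kTB = 1.38×10⁻²³ × 415 × 5.56×10⁶ = 3.18×10⁻¹⁴ W
In dBm: 10 log₁₀(3.18×10⁻¹⁴ / 10⁻³) = −105.0 dBm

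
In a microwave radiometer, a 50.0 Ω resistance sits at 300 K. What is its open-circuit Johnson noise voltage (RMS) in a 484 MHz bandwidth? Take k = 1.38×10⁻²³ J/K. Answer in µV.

V_n = √(4kTRB)
4kTRB = 4 × 1.38×10⁻²³ × 300 × 5.00×10¹ × 4.84×10⁸ = 4.01×10⁻¹⁰ V²
V_n = √(4.01×10⁻¹⁰) = 2.00×10⁻⁵ V = 20.0 µV

20.0 µV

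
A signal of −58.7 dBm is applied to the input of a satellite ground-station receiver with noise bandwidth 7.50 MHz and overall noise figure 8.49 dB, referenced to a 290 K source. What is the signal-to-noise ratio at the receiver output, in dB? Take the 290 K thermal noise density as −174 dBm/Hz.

Noise floor: N = −174 + 10 log₁₀(B) + NF
10 log₁₀(7.50×10⁶) = 68.75 dB
N = −174 + 68.75 + 8.49 = −96.76 dBm
SNR = P_sig − N = −58.7 − (−96.76) = 38.06 dB → 38.1 dB

38.1 dB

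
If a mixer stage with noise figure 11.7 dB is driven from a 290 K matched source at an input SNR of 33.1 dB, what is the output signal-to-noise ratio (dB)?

21.4 dB

By definition F = SNR_in/SNR_out, so in dB: SNR_out = SNR_in − NF
SNR_out = 33.1 − 11.7 = 21.4 dB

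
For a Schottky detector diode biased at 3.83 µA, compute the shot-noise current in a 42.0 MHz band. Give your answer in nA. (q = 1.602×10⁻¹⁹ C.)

7.18 nA

I_n = √(2qI·B)
2qI·B = 2 × 1.602×10⁻¹⁹ × 3.83×10⁻⁶ × 4.20×10⁷ = 5.15×10⁻¹⁷ A²
I_n = √(5.15×10⁻¹⁷) = 7.18×10⁻⁹ A = 7.18 nA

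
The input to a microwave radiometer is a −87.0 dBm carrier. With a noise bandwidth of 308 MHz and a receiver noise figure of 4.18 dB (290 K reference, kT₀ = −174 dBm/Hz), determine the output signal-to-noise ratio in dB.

Noise floor: N = −174 + 10 log₁₀(B) + NF
10 log₁₀(3.08×10⁸) = 84.89 dB
N = −174 + 84.89 + 4.18 = −84.93 dBm
SNR = P_sig − N = −87.0 − (−84.93) = −2.07 dB → −2.1 dB

−2.1 dB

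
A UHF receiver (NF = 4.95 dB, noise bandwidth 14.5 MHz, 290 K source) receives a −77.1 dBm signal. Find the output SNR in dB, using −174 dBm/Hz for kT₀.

Noise floor: N = −174 + 10 log₁₀(B) + NF
10 log₁₀(1.45×10⁷) = 71.61 dB
N = −174 + 71.61 + 4.95 = −97.44 dBm
SNR = P_sig − N = −77.1 − (−97.44) = 20.34 dB → 20.3 dB

20.3 dB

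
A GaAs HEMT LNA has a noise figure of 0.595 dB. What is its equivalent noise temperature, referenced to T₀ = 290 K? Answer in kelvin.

F = 10^(0.595/10) = 1.14683
T_e = (F − 1)·T₀ = (1.14683 − 1) × 290 = 42.6 K

42.6 K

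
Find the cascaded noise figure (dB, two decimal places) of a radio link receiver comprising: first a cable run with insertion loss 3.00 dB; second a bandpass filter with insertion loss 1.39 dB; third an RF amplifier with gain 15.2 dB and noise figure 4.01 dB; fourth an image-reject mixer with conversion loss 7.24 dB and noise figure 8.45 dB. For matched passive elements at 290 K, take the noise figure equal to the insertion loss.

Convert to linear (a loss of L dB is a gain of −L dB): F_i = 10^(NF_i/10), G_i = 10^(G_i,dB/10)
  Stage 1: F_1 = 10^(3.00/10) = 1.995, G_1 = 10^(−3.00/10) = 0.5012
  Stage 2: F_2 = 10^(1.39/10) = 1.377, G_2 = 10^(−1.39/10) = 0.7261
  Stage 3: F_3 = 10^(4.01/10) = 2.518, G_3 = 10^(15.2/10) = 33.11
  Stage 4: F_4 = 10^(8.45/10) = 6.998, G_4 = 10^(−7.24/10) = 0.1888
Friis cascade:
  F = 1.995 + (1.377 − 1)/0.5012 + (2.518 − 1)/0.3639 + (6.998 − 1)/12.05 = 7.416
NF = 10 log₁₀(7.416) = 8.70 dB

8.70 dB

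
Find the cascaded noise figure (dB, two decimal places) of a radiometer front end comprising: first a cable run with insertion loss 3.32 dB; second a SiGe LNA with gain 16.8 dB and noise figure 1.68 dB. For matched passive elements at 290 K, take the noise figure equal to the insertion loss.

Convert to linear (a loss of L dB is a gain of −L dB): F_i = 10^(NF_i/10), G_i = 10^(G_i,dB/10)
  Stage 1: F_1 = 10^(3.32/10) = 2.148, G_1 = 10^(−3.32/10) = 0.4656
  Stage 2: F_2 = 10^(1.68/10) = 1.472, G_2 = 10^(16.8/10) = 47.86
Friis cascade:
  F = 2.148 + (1.472 − 1)/0.4656 = 3.162
NF = 10 log₁₀(3.162) = 5.00 dB

5.00 dB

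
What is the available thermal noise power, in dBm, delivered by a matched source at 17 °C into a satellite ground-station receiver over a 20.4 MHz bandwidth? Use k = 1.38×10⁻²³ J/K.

−100.9 dBm

T = 17 °C + 273.15 = 290.15 K
P_n = kTB = 1.38×10⁻²³ × 290.15 × 2.04×10⁷ = 8.17×10⁻¹⁴ W
In dBm: 10 log₁₀(8.17×10⁻¹⁴ / 10⁻³) = −100.9 dBm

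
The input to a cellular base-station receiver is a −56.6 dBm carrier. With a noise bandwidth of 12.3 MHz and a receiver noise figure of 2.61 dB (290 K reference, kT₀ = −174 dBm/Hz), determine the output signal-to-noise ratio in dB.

Noise floor: N = −174 + 10 log₁₀(B) + NF
10 log₁₀(1.23×10⁷) = 70.9 dB
N = −174 + 70.9 + 2.61 = −100.49 dBm
SNR = P_sig − N = −56.6 − (−100.49) = 43.89 dB → 43.9 dB

43.9 dB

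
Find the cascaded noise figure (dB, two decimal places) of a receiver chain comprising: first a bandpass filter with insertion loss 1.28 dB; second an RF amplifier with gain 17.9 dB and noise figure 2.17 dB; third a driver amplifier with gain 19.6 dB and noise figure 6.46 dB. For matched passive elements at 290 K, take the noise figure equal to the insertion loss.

3.59 dB

Convert to linear (a loss of L dB is a gain of −L dB): F_i = 10^(NF_i/10), G_i = 10^(G_i,dB/10)
  Stage 1: F_1 = 10^(1.28/10) = 1.343, G_1 = 10^(−1.28/10) = 0.7447
  Stage 2: F_2 = 10^(2.17/10) = 1.648, G_2 = 10^(17.9/10) = 61.66
  Stage 3: F_3 = 10^(6.46/10) = 4.426, G_3 = 10^(19.6/10) = 91.20
Friis cascade:
  F = 1.343 + (1.648 − 1)/0.7447 + (4.426 − 1)/45.92 = 2.288
NF = 10 log₁₀(2.288) = 3.59 dB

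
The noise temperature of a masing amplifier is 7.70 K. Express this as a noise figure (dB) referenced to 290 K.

0.114 dB

F = 1 + T_e/T₀ = 1 + 7.70/290 = 1.02655
NF = 10 log₁₀(1.02655) = 0.114 dB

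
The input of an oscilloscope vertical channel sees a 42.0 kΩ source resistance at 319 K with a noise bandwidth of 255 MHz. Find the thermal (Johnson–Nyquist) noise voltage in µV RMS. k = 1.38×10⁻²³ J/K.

434 µV

V_n = √(4kTRB)
4kTRB = 4 × 1.38×10⁻²³ × 319 × 4.20×10⁴ × 2.55×10⁸ = 1.89×10⁻⁷ V²
V_n = √(1.89×10⁻⁷) = 4.34×10⁻⁴ V = 434 µV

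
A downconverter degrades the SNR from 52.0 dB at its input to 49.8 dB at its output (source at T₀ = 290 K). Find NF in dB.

NF (dB) = SNR_in(dB) − SNR_out(dB) when the source is at T₀
NF = 52.0 − 49.8 = 2.2 dB

2.2 dB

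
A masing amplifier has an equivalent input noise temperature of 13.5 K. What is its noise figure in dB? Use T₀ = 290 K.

F = 1 + T_e/T₀ = 1 + 13.5/290 = 1.04655
NF = 10 log₁₀(1.04655) = 0.198 dB

0.198 dB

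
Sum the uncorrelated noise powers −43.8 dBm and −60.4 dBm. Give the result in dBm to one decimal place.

Convert to linear, add, convert back:
P₁ = 4.17×10⁻⁸ W, P₂ = 9.12×10⁻¹⁰ W
P_tot = 4.26×10⁻⁸ W → 10 log₁₀(P_tot / 10⁻³) = −43.7 dBm

−43.7 dBm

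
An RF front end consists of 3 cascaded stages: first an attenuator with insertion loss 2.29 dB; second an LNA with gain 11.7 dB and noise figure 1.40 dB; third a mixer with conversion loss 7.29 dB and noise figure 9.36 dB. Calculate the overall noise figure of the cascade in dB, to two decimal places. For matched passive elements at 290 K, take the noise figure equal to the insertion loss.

Convert to linear (a loss of L dB is a gain of −L dB): F_i = 10^(NF_i/10), G_i = 10^(G_i,dB/10)
  Stage 1: F_1 = 10^(2.29/10) = 1.694, G_1 = 10^(−2.29/10) = 0.5902
  Stage 2: F_2 = 10^(1.40/10) = 1.380, G_2 = 10^(11.7/10) = 14.79
  Stage 3: F_3 = 10^(9.36/10) = 8.630, G_3 = 10^(−7.29/10) = 0.1866
Friis cascade:
  F = 1.694 + (1.380 − 1)/0.5902 + (8.630 − 1)/8.730 = 3.213
NF = 10 log₁₀(3.213) = 5.07 dB

5.07 dB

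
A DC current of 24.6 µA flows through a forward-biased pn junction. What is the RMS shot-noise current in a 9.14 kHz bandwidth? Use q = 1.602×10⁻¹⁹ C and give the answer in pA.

I_n = √(2qI·B)
2qI·B = 2 × 1.602×10⁻¹⁹ × 2.46×10⁻⁵ × 9.14×10³ = 7.20×10⁻²⁰ A²
I_n = √(7.20×10⁻²⁰) = 2.68×10⁻¹⁰ A = 268 pA

268 pA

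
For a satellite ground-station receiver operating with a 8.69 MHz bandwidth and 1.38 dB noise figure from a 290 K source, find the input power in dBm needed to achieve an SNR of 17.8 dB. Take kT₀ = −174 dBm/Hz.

−85.4 dBm

Sensitivity = −174 + 10 log₁₀(B) + NF + SNR_min
= −174 + 69.39 + 1.38 + 17.8
= −85.43 dBm → −85.4 dBm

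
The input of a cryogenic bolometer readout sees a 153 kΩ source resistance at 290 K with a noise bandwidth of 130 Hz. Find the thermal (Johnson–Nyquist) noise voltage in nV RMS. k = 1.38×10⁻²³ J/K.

V_n = √(4kTRB)
4kTRB = 4 × 1.38×10⁻²³ × 290 × 1.53×10⁵ × 1.30×10² = 3.18×10⁻¹³ V²
V_n = √(3.18×10⁻¹³) = 5.64×10⁻⁷ V = 564 nV

564 nV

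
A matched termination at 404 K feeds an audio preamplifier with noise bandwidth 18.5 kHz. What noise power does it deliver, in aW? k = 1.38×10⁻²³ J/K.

P_n = kTB = 1.38×10⁻²³ × 404 × 1.85×10⁴ = 1.03×10⁻¹⁶ W = 103 aW

103 aW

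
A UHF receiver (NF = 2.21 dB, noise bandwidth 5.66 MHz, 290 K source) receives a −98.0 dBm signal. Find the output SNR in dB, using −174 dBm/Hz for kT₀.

6.3 dB

Noise floor: N = −174 + 10 log₁₀(B) + NF
10 log₁₀(5.66×10⁶) = 67.53 dB
N = −174 + 67.53 + 2.21 = −104.26 dBm
SNR = P_sig − N = −98.0 − (−104.26) = 6.26 dB → 6.3 dB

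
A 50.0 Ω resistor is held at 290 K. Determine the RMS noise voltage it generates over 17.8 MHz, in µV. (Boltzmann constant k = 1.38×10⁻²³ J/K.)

V_n = √(4kTRB)
4kTRB = 4 × 1.38×10⁻²³ × 290 × 5.00×10¹ × 1.78×10⁷ = 1.42×10⁻¹¹ V²
V_n = √(1.42×10⁻¹¹) = 3.77×10⁻⁶ V = 3.77 µV

3.77 µV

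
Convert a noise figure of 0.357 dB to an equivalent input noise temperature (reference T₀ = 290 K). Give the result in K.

F = 10^(0.357/10) = 1.08568
T_e = (F − 1)·T₀ = (1.08568 − 1) × 290 = 24.8 K

24.8 K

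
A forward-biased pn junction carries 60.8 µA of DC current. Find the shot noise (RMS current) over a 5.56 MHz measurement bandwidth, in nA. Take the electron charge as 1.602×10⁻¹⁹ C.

10.4 nA

I_n = √(2qI·B)
2qI·B = 2 × 1.602×10⁻¹⁹ × 6.08×10⁻⁵ × 5.56×10⁶ = 1.08×10⁻¹⁶ A²
I_n = √(1.08×10⁻¹⁶) = 1.04×10⁻⁸ A = 10.4 nA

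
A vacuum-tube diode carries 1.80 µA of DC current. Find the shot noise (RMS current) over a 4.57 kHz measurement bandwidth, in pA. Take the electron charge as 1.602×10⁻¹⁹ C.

I_n = √(2qI·B)
2qI·B = 2 × 1.602×10⁻¹⁹ × 1.80×10⁻⁶ × 4.57×10³ = 2.64×10⁻²¹ A²
I_n = √(2.64×10⁻²¹) = 5.13×10⁻¹¹ A = 51.3 pA

51.3 pA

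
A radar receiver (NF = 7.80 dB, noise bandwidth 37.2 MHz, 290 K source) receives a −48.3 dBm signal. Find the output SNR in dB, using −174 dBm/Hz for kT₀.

42.2 dB

Noise floor: N = −174 + 10 log₁₀(B) + NF
10 log₁₀(3.72×10⁷) = 75.71 dB
N = −174 + 75.71 + 7.80 = −90.49 dBm
SNR = P_sig − N = −48.3 − (−90.49) = 42.19 dB → 42.2 dB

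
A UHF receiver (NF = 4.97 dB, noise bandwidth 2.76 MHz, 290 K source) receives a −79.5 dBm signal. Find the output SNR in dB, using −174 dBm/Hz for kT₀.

25.1 dB

Noise floor: N = −174 + 10 log₁₀(B) + NF
10 log₁₀(2.76×10⁶) = 64.41 dB
N = −174 + 64.41 + 4.97 = −104.62 dBm
SNR = P_sig − N = −79.5 − (−104.62) = 25.12 dB → 25.1 dB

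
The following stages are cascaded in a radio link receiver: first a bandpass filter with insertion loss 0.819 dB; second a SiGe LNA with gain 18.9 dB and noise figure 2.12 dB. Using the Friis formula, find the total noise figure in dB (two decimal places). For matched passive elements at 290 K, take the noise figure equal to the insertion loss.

2.94 dB

Convert to linear (a loss of L dB is a gain of −L dB): F_i = 10^(NF_i/10), G_i = 10^(G_i,dB/10)
  Stage 1: F_1 = 10^(0.819/10) = 1.208, G_1 = 10^(−0.819/10) = 0.8281
  Stage 2: F_2 = 10^(2.12/10) = 1.629, G_2 = 10^(18.9/10) = 77.62
Friis cascade:
  F = 1.208 + (1.629 − 1)/0.8281 = 1.967
NF = 10 log₁₀(1.967) = 2.94 dB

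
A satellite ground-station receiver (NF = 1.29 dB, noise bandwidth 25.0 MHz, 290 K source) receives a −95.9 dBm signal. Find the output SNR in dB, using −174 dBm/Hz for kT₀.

2.8 dB

Noise floor: N = −174 + 10 log₁₀(B) + NF
10 log₁₀(2.50×10⁷) = 73.98 dB
N = −174 + 73.98 + 1.29 = −98.73 dBm
SNR = P_sig − N = −95.9 − (−98.73) = 2.83 dB → 2.8 dB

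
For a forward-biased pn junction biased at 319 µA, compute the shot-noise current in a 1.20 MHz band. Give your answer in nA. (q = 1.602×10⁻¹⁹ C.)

I_n = √(2qI·B)
2qI·B = 2 × 1.602×10⁻¹⁹ × 3.19×10⁻⁴ × 1.20×10⁶ = 1.23×10⁻¹⁶ A²
I_n = √(1.23×10⁻¹⁶) = 1.11×10⁻⁸ A = 11.1 nA

11.1 nA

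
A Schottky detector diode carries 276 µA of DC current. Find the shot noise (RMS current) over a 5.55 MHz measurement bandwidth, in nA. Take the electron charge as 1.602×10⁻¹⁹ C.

22.2 nA

I_n = √(2qI·B)
2qI·B = 2 × 1.602×10⁻¹⁹ × 2.76×10⁻⁴ × 5.55×10⁶ = 4.91×10⁻¹⁶ A²
I_n = √(4.91×10⁻¹⁶) = 2.22×10⁻⁸ A = 22.2 nA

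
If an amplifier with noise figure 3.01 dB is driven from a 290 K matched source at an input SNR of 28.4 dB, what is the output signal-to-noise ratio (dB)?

25.39 dB

By definition F = SNR_in/SNR_out, so in dB: SNR_out = SNR_in − NF
SNR_out = 28.4 − 3.01 = 25.39 dB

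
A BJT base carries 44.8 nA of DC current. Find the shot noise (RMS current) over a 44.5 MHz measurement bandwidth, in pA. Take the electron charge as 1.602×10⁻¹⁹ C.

I_n = √(2qI·B)
2qI·B = 2 × 1.602×10⁻¹⁹ × 4.48×10⁻⁸ × 4.45×10⁷ = 6.39×10⁻¹⁹ A²
I_n = √(6.39×10⁻¹⁹) = 7.99×10⁻¹⁰ A = 799 pA

799 pA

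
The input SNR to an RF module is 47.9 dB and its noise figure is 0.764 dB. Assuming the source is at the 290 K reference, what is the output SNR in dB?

47.136 dB

By definition F = SNR_in/SNR_out, so in dB: SNR_out = SNR_in − NF
SNR_out = 47.9 − 0.764 = 47.136 dB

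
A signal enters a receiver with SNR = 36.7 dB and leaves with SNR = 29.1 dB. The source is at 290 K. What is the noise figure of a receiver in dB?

7.6 dB

NF (dB) = SNR_in(dB) − SNR_out(dB) when the source is at T₀
NF = 36.7 − 29.1 = 7.6 dB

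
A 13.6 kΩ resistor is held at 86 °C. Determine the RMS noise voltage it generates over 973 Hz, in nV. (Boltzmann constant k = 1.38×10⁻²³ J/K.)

T = 86 °C + 273.15 = 359.15 K
V_n = √(4kTRB)
4kTRB = 4 × 1.38×10⁻²³ × 359.15 × 1.36×10⁴ × 9.73×10² = 2.62×10⁻¹³ V²
V_n = √(2.62×10⁻¹³) = 5.12×10⁻⁷ V = 512 nV

512 nV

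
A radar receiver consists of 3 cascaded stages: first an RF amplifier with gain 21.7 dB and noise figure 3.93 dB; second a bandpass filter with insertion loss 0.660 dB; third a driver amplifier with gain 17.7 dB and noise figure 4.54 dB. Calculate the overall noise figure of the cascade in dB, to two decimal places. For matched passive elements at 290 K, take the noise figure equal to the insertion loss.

3.96 dB

Convert to linear (a loss of L dB is a gain of −L dB): F_i = 10^(NF_i/10), G_i = 10^(G_i,dB/10)
  Stage 1: F_1 = 10^(3.93/10) = 2.472, G_1 = 10^(21.7/10) = 147.9
  Stage 2: F_2 = 10^(0.660/10) = 1.164, G_2 = 10^(−0.660/10) = 0.8590
  Stage 3: F_3 = 10^(4.54/10) = 2.844, G_3 = 10^(17.7/10) = 58.88
Friis cascade:
  F = 2.472 + (1.164 − 1)/147.9 + (2.844 − 1)/127.1 = 2.487
NF = 10 log₁₀(2.487) = 3.96 dB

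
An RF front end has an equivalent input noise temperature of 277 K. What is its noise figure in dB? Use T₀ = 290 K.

F = 1 + T_e/T₀ = 1 + 277/290 = 1.95517
NF = 10 log₁₀(1.95517) = 2.91 dB

2.91 dB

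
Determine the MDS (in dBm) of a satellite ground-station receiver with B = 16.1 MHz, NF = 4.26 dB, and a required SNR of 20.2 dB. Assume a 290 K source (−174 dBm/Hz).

Sensitivity = −174 + 10 log₁₀(B) + NF + SNR_min
= −174 + 72.07 + 4.26 + 20.2
= −77.47 dBm → −77.5 dBm

−77.5 dBm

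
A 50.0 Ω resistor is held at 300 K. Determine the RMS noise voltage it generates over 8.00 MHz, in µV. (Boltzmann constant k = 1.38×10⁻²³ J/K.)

V_n = √(4kTRB)
4kTRB = 4 × 1.38×10⁻²³ × 300 × 5.00×10¹ × 8.00×10⁶ = 6.62×10⁻¹² V²
V_n = √(6.62×10⁻¹²) = 2.57×10⁻⁶ V = 2.57 µV

2.57 µV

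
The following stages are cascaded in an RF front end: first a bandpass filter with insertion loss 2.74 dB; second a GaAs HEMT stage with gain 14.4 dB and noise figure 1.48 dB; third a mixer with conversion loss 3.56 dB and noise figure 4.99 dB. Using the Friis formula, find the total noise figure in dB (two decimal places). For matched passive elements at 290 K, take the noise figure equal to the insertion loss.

Convert to linear (a loss of L dB is a gain of −L dB): F_i = 10^(NF_i/10), G_i = 10^(G_i,dB/10)
  Stage 1: F_1 = 10^(2.74/10) = 1.879, G_1 = 10^(−2.74/10) = 0.5321
  Stage 2: F_2 = 10^(1.48/10) = 1.406, G_2 = 10^(14.4/10) = 27.54
  Stage 3: F_3 = 10^(4.99/10) = 3.155, G_3 = 10^(−3.56/10) = 0.4406
Friis cascade:
  F = 1.879 + (1.406 − 1)/0.5321 + (3.155 − 1)/14.66 = 2.789
NF = 10 log₁₀(2.789) = 4.46 dB

4.46 dB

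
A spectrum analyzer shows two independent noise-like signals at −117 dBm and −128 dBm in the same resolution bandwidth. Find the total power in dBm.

Convert to linear, add, convert back:
P₁ = 2.00×10⁻¹⁵ W, P₂ = 1.58×10⁻¹⁶ W
P_tot = 2.15×10⁻¹⁵ W → 10 log₁₀(P_tot / 10⁻³) = −116.7 dBm

−116.7 dBm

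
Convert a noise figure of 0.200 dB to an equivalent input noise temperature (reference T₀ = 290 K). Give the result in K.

F = 10^(0.200/10) = 1.04713
T_e = (F − 1)·T₀ = (1.04713 − 1) × 290 = 13.7 K

13.7 K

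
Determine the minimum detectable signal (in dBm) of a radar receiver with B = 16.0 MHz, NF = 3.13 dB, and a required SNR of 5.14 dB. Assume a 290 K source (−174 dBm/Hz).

Sensitivity = −174 + 10 log₁₀(B) + NF + SNR_min
= −174 + 72.04 + 3.13 + 5.14
= −93.69 dBm → −93.7 dBm

−93.7 dBm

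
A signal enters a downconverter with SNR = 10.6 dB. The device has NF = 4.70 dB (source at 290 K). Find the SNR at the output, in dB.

By definition F = SNR_in/SNR_out, so in dB: SNR_out = SNR_in − NF
SNR_out = 10.6 − 4.70 = 5.90 dB

5.90 dB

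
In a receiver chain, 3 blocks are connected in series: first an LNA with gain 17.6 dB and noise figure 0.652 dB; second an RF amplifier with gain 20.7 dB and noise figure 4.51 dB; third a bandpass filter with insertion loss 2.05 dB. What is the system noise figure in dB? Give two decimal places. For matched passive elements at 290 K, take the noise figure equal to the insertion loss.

Convert to linear (a loss of L dB is a gain of −L dB): F_i = 10^(NF_i/10), G_i = 10^(G_i,dB/10)
  Stage 1: F_1 = 10^(0.652/10) = 1.162, G_1 = 10^(17.6/10) = 57.54
  Stage 2: F_2 = 10^(4.51/10) = 2.825, G_2 = 10^(20.7/10) = 117.5
  Stage 3: F_3 = 10^(2.05/10) = 1.603, G_3 = 10^(−2.05/10) = 0.6237
Friis cascade:
  F = 1.162 + (2.825 − 1)/57.54 + (1.603 − 1)/6761 = 1.194
NF = 10 log₁₀(1.194) = 0.77 dB

0.77 dB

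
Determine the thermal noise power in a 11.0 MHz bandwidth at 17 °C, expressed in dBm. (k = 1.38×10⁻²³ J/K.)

T = 17 °C + 273.15 = 290.15 K
P_n = kTB = 1.38×10⁻²³ × 290.15 × 1.10×10⁷ = 4.40×10⁻¹⁴ W
In dBm: 10 log₁₀(4.40×10⁻¹⁴ / 10⁻³) = −103.6 dBm

−103.6 dBm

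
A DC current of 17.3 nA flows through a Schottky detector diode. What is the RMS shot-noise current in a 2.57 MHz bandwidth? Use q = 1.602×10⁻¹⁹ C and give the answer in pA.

119 pA

I_n = √(2qI·B)
2qI·B = 2 × 1.602×10⁻¹⁹ × 1.73×10⁻⁸ × 2.57×10⁶ = 1.42×10⁻²⁰ A²
I_n = √(1.42×10⁻²⁰) = 1.19×10⁻¹⁰ A = 119 pA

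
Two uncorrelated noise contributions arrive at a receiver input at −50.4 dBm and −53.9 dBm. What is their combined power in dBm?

Convert to linear, add, convert back:
P₁ = 9.12×10⁻⁹ W, P₂ = 4.07×10⁻⁹ W
P_tot = 1.32×10⁻⁸ W → 10 log₁₀(P_tot / 10⁻³) = −48.8 dBm

−48.8 dBm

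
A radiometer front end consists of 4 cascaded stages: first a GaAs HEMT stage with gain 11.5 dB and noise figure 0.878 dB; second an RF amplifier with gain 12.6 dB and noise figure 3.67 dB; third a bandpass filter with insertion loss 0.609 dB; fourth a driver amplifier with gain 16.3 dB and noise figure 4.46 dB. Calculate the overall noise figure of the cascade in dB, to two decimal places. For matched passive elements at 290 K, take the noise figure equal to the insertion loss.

Convert to linear (a loss of L dB is a gain of −L dB): F_i = 10^(NF_i/10), G_i = 10^(G_i,dB/10)
  Stage 1: F_1 = 10^(0.878/10) = 1.224, G_1 = 10^(11.5/10) = 14.13
  Stage 2: F_2 = 10^(3.67/10) = 2.328, G_2 = 10^(12.6/10) = 18.20
  Stage 3: F_3 = 10^(0.609/10) = 1.151, G_3 = 10^(−0.609/10) = 0.8692
  Stage 4: F_4 = 10^(4.46/10) = 2.793, G_4 = 10^(16.3/10) = 42.66
Friis cascade:
  F = 1.224 + (2.328 − 1)/14.13 + (1.151 − 1)/257.0 + (2.793 − 1)/223.4 = 1.327
NF = 10 log₁₀(1.327) = 1.23 dB

1.23 dB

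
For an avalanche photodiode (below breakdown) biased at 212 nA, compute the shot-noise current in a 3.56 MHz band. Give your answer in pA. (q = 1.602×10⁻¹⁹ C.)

I_n = √(2qI·B)
2qI·B = 2 × 1.602×10⁻¹⁹ × 2.12×10⁻⁷ × 3.56×10⁶ = 2.42×10⁻¹⁹ A²
I_n = √(2.42×10⁻¹⁹) = 4.92×10⁻¹⁰ A = 492 pA

492 pA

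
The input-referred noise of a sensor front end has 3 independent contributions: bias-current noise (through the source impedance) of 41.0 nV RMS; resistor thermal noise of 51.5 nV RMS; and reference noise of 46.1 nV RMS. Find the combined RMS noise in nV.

80.4 nV

Uncorrelated sources add in power (mean-square): V_tot = √(ΣV_i²)
V_tot = √[(4.10×10⁻⁸)² + (5.15×10⁻⁸)² + (4.61×10⁻⁸)²] = 8.04×10⁻⁸ V = 80.4 nV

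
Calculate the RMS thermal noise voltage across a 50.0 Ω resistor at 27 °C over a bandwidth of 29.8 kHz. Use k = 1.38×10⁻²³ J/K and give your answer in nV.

157 nV

T = 27 °C + 273.15 = 300.15 K
V_n = √(4kTRB)
4kTRB = 4 × 1.38×10⁻²³ × 300.15 × 5.00×10¹ × 2.98×10⁴ = 2.47×10⁻¹⁴ V²
V_n = √(2.47×10⁻¹⁴) = 1.57×10⁻⁷ V = 157 nV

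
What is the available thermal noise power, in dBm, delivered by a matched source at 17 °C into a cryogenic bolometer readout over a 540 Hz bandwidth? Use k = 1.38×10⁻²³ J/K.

T = 17 °C + 273.15 = 290.15 K
P_n = kTB = 1.38×10⁻²³ × 290.15 × 5.40×10² = 2.16×10⁻¹⁸ W
In dBm: 10 log₁₀(2.16×10⁻¹⁸ / 10⁻³) = −146.7 dBm

−146.7 dBm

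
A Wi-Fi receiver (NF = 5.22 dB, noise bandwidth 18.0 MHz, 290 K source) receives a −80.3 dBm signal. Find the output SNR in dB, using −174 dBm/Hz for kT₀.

Noise floor: N = −174 + 10 log₁₀(B) + NF
10 log₁₀(1.80×10⁷) = 72.55 dB
N = −174 + 72.55 + 5.22 = −96.23 dBm
SNR = P_sig − N = −80.3 − (−96.23) = 15.93 dB → 15.9 dB

15.9 dB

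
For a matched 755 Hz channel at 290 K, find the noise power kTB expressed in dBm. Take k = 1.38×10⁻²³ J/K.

P_n = kTB = 1.38×10⁻²³ × 290 × 7.55×10² = 3.02×10⁻¹⁸ W
In dBm: 10 log₁₀(3.02×10⁻¹⁸ / 10⁻³) = −145.2 dBm

−145.2 dBm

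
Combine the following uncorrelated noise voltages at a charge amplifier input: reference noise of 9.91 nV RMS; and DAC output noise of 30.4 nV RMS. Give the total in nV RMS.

Uncorrelated sources add in power (mean-square): V_tot = √(ΣV_i²)
V_tot = √[(9.91×10⁻⁹)² + (3.04×10⁻⁸)²] = 3.20×10⁻⁸ V = 32.0 nV

32.0 nV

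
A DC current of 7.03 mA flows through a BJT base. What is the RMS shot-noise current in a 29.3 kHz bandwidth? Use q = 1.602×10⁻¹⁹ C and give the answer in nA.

I_n = √(2qI·B)
2qI·B = 2 × 1.602×10⁻¹⁹ × 7.03×10⁻³ × 2.93×10⁴ = 6.60×10⁻¹⁷ A²
I_n = √(6.60×10⁻¹⁷) = 8.12×10⁻⁹ A = 8.12 nA

8.12 nA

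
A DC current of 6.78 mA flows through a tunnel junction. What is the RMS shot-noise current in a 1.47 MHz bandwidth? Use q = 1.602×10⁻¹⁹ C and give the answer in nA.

56.5 nA

I_n = √(2qI·B)
2qI·B = 2 × 1.602×10⁻¹⁹ × 6.78×10⁻³ × 1.47×10⁶ = 3.19×10⁻¹⁵ A²
I_n = √(3.19×10⁻¹⁵) = 5.65×10⁻⁸ A = 56.5 nA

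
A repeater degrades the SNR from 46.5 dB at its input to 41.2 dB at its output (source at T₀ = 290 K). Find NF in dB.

NF (dB) = SNR_in(dB) − SNR_out(dB) when the source is at T₀
NF = 46.5 − 41.2 = 5.3 dB

5.3 dB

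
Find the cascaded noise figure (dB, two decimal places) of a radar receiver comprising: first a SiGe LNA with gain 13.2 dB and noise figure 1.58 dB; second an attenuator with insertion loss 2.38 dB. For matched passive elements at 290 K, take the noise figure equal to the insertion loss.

1.68 dB

Convert to linear (a loss of L dB is a gain of −L dB): F_i = 10^(NF_i/10), G_i = 10^(G_i,dB/10)
  Stage 1: F_1 = 10^(1.58/10) = 1.439, G_1 = 10^(13.2/10) = 20.89
  Stage 2: F_2 = 10^(2.38/10) = 1.730, G_2 = 10^(−2.38/10) = 0.5781
Friis cascade:
  F = 1.439 + (1.730 − 1)/20.89 = 1.474
NF = 10 log₁₀(1.474) = 1.68 dB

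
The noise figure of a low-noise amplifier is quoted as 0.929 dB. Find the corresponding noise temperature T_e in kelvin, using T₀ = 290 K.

69.2 K

F = 10^(0.929/10) = 1.23851
T_e = (F − 1)·T₀ = (1.23851 − 1) × 290 = 69.2 K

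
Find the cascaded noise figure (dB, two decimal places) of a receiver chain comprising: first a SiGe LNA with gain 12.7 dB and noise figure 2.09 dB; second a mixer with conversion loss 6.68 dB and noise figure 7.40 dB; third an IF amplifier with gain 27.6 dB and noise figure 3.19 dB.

3.29 dB

Convert to linear (a loss of L dB is a gain of −L dB): F_i = 10^(NF_i/10), G_i = 10^(G_i,dB/10)
  Stage 1: F_1 = 10^(2.09/10) = 1.618, G_1 = 10^(12.7/10) = 18.62
  Stage 2: F_2 = 10^(7.40/10) = 5.495, G_2 = 10^(−6.68/10) = 0.2148
  Stage 3: F_3 = 10^(3.19/10) = 2.084, G_3 = 10^(27.6/10) = 575.4
Friis cascade:
  F = 1.618 + (5.495 − 1)/18.62 + (2.084 − 1)/3.999 = 2.131
NF = 10 log₁₀(2.131) = 3.29 dB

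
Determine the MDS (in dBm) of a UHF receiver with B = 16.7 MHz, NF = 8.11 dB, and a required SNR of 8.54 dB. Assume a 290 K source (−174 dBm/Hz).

−85.1 dBm

Sensitivity = −174 + 10 log₁₀(B) + NF + SNR_min
= −174 + 72.23 + 8.11 + 8.54
= −85.12 dBm → −85.1 dBm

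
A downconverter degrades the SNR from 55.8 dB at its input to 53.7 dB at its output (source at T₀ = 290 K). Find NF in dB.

NF (dB) = SNR_in(dB) − SNR_out(dB) when the source is at T₀
NF = 55.8 − 53.7 = 2.1 dB

2.1 dB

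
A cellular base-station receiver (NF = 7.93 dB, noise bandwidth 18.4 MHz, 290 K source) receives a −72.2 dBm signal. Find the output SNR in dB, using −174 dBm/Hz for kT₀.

Noise floor: N = −174 + 10 log₁₀(B) + NF
10 log₁₀(1.84×10⁷) = 72.65 dB
N = −174 + 72.65 + 7.93 = −93.42 dBm
SNR = P_sig − N = −72.2 − (−93.42) = 21.22 dB → 21.2 dB

21.2 dB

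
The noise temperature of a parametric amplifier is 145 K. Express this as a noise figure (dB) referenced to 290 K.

1.76 dB

F = 1 + T_e/T₀ = 1 + 145/290 = 1.5
NF = 10 log₁₀(1.5) = 1.76 dB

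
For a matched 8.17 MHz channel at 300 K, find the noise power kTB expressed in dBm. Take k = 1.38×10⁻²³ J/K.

−104.7 dBm

P_n = kTB = 1.38×10⁻²³ × 300 × 8.17×10⁶ = 3.38×10⁻¹⁴ W
In dBm: 10 log₁₀(3.38×10⁻¹⁴ / 10⁻³) = −104.7 dBm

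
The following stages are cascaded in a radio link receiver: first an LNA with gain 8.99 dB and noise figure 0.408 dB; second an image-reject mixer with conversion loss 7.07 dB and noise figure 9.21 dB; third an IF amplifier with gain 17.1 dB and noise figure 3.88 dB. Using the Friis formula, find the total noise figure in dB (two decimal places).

4.70 dB

Convert to linear (a loss of L dB is a gain of −L dB): F_i = 10^(NF_i/10), G_i = 10^(G_i,dB/10)
  Stage 1: F_1 = 10^(0.408/10) = 1.098, G_1 = 10^(8.99/10) = 7.925
  Stage 2: F_2 = 10^(9.21/10) = 8.337, G_2 = 10^(−7.07/10) = 0.1963
  Stage 3: F_3 = 10^(3.88/10) = 2.443, G_3 = 10^(17.1/10) = 51.29
Friis cascade:
  F = 1.098 + (8.337 − 1)/7.925 + (2.443 − 1)/1.556 = 2.952
NF = 10 log₁₀(2.952) = 4.70 dB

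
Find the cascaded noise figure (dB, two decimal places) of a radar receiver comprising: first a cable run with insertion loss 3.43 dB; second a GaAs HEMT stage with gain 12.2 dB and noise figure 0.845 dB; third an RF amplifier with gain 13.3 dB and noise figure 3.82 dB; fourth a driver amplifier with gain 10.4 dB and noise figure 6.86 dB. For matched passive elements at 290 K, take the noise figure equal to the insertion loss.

4.60 dB

Convert to linear (a loss of L dB is a gain of −L dB): F_i = 10^(NF_i/10), G_i = 10^(G_i,dB/10)
  Stage 1: F_1 = 10^(3.43/10) = 2.203, G_1 = 10^(−3.43/10) = 0.4539
  Stage 2: F_2 = 10^(0.845/10) = 1.215, G_2 = 10^(12.2/10) = 16.60
  Stage 3: F_3 = 10^(3.82/10) = 2.410, G_3 = 10^(13.3/10) = 21.38
  Stage 4: F_4 = 10^(6.86/10) = 4.853, G_4 = 10^(10.4/10) = 10.96
Friis cascade:
  F = 2.203 + (1.215 − 1)/0.4539 + (2.410 − 1)/7.534 + (4.853 − 1)/161.1 = 2.887
NF = 10 log₁₀(2.887) = 4.60 dB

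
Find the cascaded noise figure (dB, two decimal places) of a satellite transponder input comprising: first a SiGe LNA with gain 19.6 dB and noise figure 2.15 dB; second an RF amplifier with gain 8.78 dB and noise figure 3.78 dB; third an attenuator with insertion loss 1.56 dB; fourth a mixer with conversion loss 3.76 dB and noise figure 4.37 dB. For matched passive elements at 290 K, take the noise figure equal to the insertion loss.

2.20 dB

Convert to linear (a loss of L dB is a gain of −L dB): F_i = 10^(NF_i/10), G_i = 10^(G_i,dB/10)
  Stage 1: F_1 = 10^(2.15/10) = 1.641, G_1 = 10^(19.6/10) = 91.20
  Stage 2: F_2 = 10^(3.78/10) = 2.388, G_2 = 10^(8.78/10) = 7.551
  Stage 3: F_3 = 10^(1.56/10) = 1.432, G_3 = 10^(−1.56/10) = 0.6982
  Stage 4: F_4 = 10^(4.37/10) = 2.735, G_4 = 10^(−3.76/10) = 0.4207
Friis cascade:
  F = 1.641 + (2.388 − 1)/91.20 + (1.432 − 1)/688.7 + (2.735 − 1)/480.8 = 1.660
NF = 10 log₁₀(1.660) = 2.20 dB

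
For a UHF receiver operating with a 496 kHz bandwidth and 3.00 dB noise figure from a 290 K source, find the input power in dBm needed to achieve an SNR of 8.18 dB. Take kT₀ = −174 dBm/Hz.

Sensitivity = −174 + 10 log₁₀(B) + NF + SNR_min
= −174 + 56.95 + 3.00 + 8.18
= −105.87 dBm → −105.9 dBm

−105.9 dBm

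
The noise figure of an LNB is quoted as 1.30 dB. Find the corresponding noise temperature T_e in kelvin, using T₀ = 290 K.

F = 10^(1.30/10) = 1.34896
T_e = (F − 1)·T₀ = (1.34896 − 1) × 290 = 101 K

101 K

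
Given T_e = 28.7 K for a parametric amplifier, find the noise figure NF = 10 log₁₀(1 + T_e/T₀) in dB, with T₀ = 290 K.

0.410 dB

F = 1 + T_e/T₀ = 1 + 28.7/290 = 1.09897
NF = 10 log₁₀(1.09897) = 0.410 dB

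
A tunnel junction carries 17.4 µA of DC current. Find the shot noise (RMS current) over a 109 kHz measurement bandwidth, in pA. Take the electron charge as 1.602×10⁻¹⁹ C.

I_n = √(2qI·B)
2qI·B = 2 × 1.602×10⁻¹⁹ × 1.74×10⁻⁵ × 1.09×10⁵ = 6.08×10⁻¹⁹ A²
I_n = √(6.08×10⁻¹⁹) = 7.80×10⁻¹⁰ A = 780 pA

780 pA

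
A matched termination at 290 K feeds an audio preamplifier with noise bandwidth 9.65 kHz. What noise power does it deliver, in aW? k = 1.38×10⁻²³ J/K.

P_n = kTB = 1.38×10⁻²³ × 290 × 9.65×10³ = 3.86×10⁻¹⁷ W = 38.6 aW

38.6 aW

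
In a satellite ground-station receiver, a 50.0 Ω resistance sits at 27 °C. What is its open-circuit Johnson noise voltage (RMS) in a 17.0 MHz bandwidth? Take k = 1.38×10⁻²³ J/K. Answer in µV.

T = 27 °C + 273.15 = 300.15 K
V_n = √(4kTRB)
4kTRB = 4 × 1.38×10⁻²³ × 300.15 × 5.00×10¹ × 1.70×10⁷ = 1.41×10⁻¹¹ V²
V_n = √(1.41×10⁻¹¹) = 3.75×10⁻⁶ V = 3.75 µV

3.75 µV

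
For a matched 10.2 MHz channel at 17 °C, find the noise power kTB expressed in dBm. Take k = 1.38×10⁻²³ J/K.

T = 17 °C + 273.15 = 290.15 K
P_n = kTB = 1.38×10⁻²³ × 290.15 × 1.02×10⁷ = 4.08×10⁻¹⁴ W
In dBm: 10 log₁₀(4.08×10⁻¹⁴ / 10⁻³) = −103.9 dBm

−103.9 dBm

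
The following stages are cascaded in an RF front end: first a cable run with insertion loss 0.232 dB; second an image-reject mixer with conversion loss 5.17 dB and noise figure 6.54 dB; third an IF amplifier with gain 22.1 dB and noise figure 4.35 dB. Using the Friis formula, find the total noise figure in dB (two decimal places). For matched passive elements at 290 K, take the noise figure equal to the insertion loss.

Convert to linear (a loss of L dB is a gain of −L dB): F_i = 10^(NF_i/10), G_i = 10^(G_i,dB/10)
  Stage 1: F_1 = 10^(0.232/10) = 1.055, G_1 = 10^(−0.232/10) = 0.9480
  Stage 2: F_2 = 10^(6.54/10) = 4.508, G_2 = 10^(−5.17/10) = 0.3041
  Stage 3: F_3 = 10^(4.35/10) = 2.723, G_3 = 10^(22.1/10) = 162.2
Friis cascade:
  F = 1.055 + (4.508 − 1)/0.9480 + (2.723 − 1)/0.2883 = 10.73
NF = 10 log₁₀(10.73) = 10.31 dB

10.31 dB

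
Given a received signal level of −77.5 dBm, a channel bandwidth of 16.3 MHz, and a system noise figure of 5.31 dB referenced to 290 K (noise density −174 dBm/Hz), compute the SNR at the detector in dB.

Noise floor: N = −174 + 10 log₁₀(B) + NF
10 log₁₀(1.63×10⁷) = 72.12 dB
N = −174 + 72.12 + 5.31 = −96.57 dBm
SNR = P_sig − N = −77.5 − (−96.57) = 19.07 dB → 19.1 dB

19.1 dB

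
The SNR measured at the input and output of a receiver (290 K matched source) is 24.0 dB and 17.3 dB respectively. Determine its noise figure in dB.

NF (dB) = SNR_in(dB) − SNR_out(dB) when the source is at T₀
NF = 24.0 − 17.3 = 6.7 dB

6.7 dB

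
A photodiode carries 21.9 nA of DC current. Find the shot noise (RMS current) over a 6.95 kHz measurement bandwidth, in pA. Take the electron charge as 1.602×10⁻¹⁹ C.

6.98 pA

I_n = √(2qI·B)
2qI·B = 2 × 1.602×10⁻¹⁹ × 2.19×10⁻⁸ × 6.95×10³ = 4.88×10⁻²³ A²
I_n = √(4.88×10⁻²³) = 6.98×10⁻¹² A = 6.98 pA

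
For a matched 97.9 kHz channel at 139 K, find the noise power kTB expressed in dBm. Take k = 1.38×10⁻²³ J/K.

−127.3 dBm

P_n = kTB = 1.38×10⁻²³ × 139 × 9.79×10⁴ = 1.88×10⁻¹⁶ W
In dBm: 10 log₁₀(1.88×10⁻¹⁶ / 10⁻³) = −127.3 dBm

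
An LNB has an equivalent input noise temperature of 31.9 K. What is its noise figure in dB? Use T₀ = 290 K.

0.453 dB

F = 1 + T_e/T₀ = 1 + 31.9/290 = 1.11
NF = 10 log₁₀(1.11) = 0.453 dB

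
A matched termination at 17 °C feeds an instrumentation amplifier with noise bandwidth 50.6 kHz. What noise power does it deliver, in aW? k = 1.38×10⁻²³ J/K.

T = 17 °C + 273.15 = 290.15 K
P_n = kTB = 1.38×10⁻²³ × 290.15 × 5.06×10⁴ = 2.03×10⁻¹⁶ W = 203 aW

203 aW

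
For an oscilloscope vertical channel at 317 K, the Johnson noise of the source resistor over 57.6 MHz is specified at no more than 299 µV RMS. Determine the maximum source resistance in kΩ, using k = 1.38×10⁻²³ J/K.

Johnson–Nyquist: V_n = √(4kTRB) ⇒ R = V_n² / (4kTB)
4kTB = 4 × 1.38×10⁻²³ × 317 × 5.76×10⁷ = 1.01×10⁻¹²
R = (2.99×10⁻⁴)² / 1.01×10⁻¹² = 8.87×10⁴ Ω = 88.7 kΩ

88.7 kΩ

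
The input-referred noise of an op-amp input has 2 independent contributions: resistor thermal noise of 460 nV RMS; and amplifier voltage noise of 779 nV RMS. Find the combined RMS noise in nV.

905 nV

Uncorrelated sources add in power (mean-square): V_tot = √(ΣV_i²)
V_tot = √[(4.60×10⁻⁷)² + (7.79×10⁻⁷)²] = 9.05×10⁻⁷ V = 905 nV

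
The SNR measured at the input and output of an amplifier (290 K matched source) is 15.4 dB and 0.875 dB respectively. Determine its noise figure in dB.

NF (dB) = SNR_in(dB) − SNR_out(dB) when the source is at T₀
NF = 15.4 − 0.875 = 14.525 dB

14.525 dB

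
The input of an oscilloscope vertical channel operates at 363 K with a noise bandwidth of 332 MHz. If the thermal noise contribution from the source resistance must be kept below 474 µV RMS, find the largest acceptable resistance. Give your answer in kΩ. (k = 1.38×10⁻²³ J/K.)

Johnson–Nyquist: V_n = √(4kTRB) ⇒ R = V_n² / (4kTB)
4kTB = 4 × 1.38×10⁻²³ × 363 × 3.32×10⁸ = 6.65×10⁻¹²
R = (4.74×10⁻⁴)² / 6.65×10⁻¹² = 3.38×10⁴ Ω = 33.8 kΩ

33.8 kΩ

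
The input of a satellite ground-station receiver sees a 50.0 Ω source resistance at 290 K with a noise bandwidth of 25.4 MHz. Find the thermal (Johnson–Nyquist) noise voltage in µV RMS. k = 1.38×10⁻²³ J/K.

V_n = √(4kTRB)
4kTRB = 4 × 1.38×10⁻²³ × 290 × 5.00×10¹ × 2.54×10⁷ = 2.03×10⁻¹¹ V²
V_n = √(2.03×10⁻¹¹) = 4.51×10⁻⁶ V = 4.51 µV

4.51 µV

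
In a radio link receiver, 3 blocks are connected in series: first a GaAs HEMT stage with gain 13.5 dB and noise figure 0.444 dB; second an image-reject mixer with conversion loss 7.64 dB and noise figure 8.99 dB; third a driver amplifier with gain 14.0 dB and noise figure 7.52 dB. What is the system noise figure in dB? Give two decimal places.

Convert to linear (a loss of L dB is a gain of −L dB): F_i = 10^(NF_i/10), G_i = 10^(G_i,dB/10)
  Stage 1: F_1 = 10^(0.444/10) = 1.108, G_1 = 10^(13.5/10) = 22.39
  Stage 2: F_2 = 10^(8.99/10) = 7.925, G_2 = 10^(−7.64/10) = 0.1722
  Stage 3: F_3 = 10^(7.52/10) = 5.649, G_3 = 10^(14.0/10) = 25.12
Friis cascade:
  F = 1.108 + (7.925 − 1)/22.39 + (5.649 − 1)/3.855 = 2.623
NF = 10 log₁₀(2.623) = 4.19 dB

4.19 dB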